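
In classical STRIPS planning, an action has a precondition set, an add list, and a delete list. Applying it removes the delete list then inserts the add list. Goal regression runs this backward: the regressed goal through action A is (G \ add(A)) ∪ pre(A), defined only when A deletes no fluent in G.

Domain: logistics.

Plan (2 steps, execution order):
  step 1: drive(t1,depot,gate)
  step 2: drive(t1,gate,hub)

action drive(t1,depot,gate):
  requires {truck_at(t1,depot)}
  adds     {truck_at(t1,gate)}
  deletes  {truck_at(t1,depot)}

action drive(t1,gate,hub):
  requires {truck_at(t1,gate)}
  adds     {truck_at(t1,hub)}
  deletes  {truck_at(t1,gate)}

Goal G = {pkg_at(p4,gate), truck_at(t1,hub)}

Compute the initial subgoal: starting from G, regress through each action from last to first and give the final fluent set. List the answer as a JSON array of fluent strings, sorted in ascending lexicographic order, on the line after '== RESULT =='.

Regress step by step:
  through step 2 (drive(t1,gate,hub)): drop {truck_at(t1,hub)}, keep {pkg_at(p4,gate)}, require {truck_at(t1,gate)}
    → {pkg_at(p4,gate), truck_at(t1,gate)}
  through step 1 (drive(t1,depot,gate)): drop {truck_at(t1,gate)}, keep {pkg_at(p4,gate)}, require {truck_at(t1,depot)}
    → {pkg_at(p4,gate), truck_at(t1,depot)}

== RESULT ==
["pkg_at(p4,gate)", "truck_at(t1,depot)"]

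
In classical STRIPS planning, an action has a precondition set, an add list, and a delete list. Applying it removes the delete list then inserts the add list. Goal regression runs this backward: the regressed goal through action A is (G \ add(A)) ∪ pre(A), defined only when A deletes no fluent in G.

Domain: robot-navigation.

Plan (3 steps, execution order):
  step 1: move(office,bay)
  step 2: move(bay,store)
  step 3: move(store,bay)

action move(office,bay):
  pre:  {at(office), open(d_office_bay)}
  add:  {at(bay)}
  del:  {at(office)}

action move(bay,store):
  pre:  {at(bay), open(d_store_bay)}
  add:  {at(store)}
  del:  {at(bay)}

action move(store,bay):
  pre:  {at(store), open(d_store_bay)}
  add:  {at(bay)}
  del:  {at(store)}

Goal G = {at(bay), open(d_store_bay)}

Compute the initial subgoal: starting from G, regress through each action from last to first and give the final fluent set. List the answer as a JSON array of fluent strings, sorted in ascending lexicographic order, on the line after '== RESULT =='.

Work backward from the goal:
  through step 3 (move(store,bay)): drop {at(bay)}, keep {open(d_store_bay)}, require {at(store), open(d_store_bay)}
    → {at(store), open(d_store_bay)}
  through step 2 (move(bay,store)): drop {at(store)}, keep {open(d_store_bay)}, require {at(bay), open(d_store_bay)}
    → {at(bay), open(d_store_bay)}
  through step 1 (move(office,bay)): drop {at(bay)}, keep {open(d_store_bay)}, require {at(office), open(d_office_bay)}
    → {at(office), open(d_office_bay), open(d_store_bay)}

== RESULT ==
["at(office)", "open(d_office_bay)", "open(d_store_bay)"]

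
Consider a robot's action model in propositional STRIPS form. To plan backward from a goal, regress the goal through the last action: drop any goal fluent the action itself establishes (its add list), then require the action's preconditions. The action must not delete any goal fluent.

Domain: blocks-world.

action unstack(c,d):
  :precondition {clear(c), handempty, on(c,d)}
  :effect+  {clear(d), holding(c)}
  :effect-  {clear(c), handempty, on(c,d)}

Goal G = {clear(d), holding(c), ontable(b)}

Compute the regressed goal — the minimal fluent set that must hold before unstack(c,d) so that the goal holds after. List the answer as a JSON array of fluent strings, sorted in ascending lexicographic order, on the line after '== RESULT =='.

Regress:
  G ∩ del = {}  (empty — regression defined)
  G \ add = {clear(d), holding(c), ontable(b)} \ {clear(d), holding(c)} = {ontable(b)}
  ∪ pre   = {ontable(b)} ∪ {clear(c), handempty, on(c,d)}
          = {clear(c), handempty, on(c,d), ontable(b)}

== RESULT ==
["clear(c)", "handempty", "on(c,d)", "ontable(b)"]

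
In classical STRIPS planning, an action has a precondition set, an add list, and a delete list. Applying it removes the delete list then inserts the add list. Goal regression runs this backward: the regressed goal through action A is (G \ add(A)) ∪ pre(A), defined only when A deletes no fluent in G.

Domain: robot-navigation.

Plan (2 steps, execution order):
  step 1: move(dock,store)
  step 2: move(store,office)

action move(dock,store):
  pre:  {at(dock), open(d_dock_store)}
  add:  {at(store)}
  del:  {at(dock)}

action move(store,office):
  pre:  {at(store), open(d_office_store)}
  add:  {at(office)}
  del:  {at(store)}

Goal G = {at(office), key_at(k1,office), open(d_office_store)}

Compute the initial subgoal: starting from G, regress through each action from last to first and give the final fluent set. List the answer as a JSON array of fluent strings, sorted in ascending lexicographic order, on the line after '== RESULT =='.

Work backward from the goal:
  through step 2 (move(store,office)): drop {at(office)}, keep {key_at(k1,office), open(d_office_store)}, require {at(store), open(d_office_store)}
    → {at(store), key_at(k1,office), open(d_office_store)}
  through step 1 (move(dock,store)): drop {at(store)}, keep {key_at(k1,office), open(d_office_store)}, require {at(dock), open(d_dock_store)}
    → {at(dock), key_at(k1,office), open(d_dock_store), open(d_office_store)}

== RESULT ==
["at(dock)", "key_at(k1,office)", "open(d_dock_store)", "open(d_office_store)"]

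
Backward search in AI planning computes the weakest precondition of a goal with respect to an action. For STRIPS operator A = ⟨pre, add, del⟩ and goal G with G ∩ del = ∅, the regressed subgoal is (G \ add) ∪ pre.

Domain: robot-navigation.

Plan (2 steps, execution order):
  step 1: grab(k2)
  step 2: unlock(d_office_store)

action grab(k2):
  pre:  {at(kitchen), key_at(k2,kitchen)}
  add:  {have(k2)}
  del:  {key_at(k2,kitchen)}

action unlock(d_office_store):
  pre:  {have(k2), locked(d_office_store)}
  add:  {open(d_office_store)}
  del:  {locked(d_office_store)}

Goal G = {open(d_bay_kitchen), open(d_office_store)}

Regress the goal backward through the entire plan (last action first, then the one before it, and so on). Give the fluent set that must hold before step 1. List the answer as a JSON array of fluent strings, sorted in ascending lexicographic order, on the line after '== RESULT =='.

Work backward from the goal:
  through step 2 (unlock(d_office_store)): drop {open(d_office_store)}, keep {open(d_bay_kitchen)}, require {have(k2), locked(d_office_store)}
    → {have(k2), locked(d_office_store), open(d_bay_kitchen)}
  through step 1 (grab(k2)): drop {have(k2)}, keep {locked(d_office_store), open(d_bay_kitchen)}, require {at(kitchen), key_at(k2,kitchen)}
    → {at(kitchen), key_at(k2,kitchen), locked(d_office_store), open(d_bay_kitchen)}

== RESULT ==
["at(kitchen)", "key_at(k2,kitchen)", "locked(d_office_store)", "open(d_bay_kitchen)"]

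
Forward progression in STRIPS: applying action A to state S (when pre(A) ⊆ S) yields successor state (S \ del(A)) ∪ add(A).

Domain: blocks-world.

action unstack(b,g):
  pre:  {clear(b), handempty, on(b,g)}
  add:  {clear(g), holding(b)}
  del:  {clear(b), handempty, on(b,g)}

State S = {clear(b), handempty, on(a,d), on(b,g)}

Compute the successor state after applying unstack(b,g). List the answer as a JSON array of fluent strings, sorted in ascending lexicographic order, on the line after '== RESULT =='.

Progress:
  pre ⊆ S: {clear(b), handempty, on(b,g)} ⊆ S  — applicable
  S \ del = {on(a,d)}
  ∪ add   = {clear(g), holding(b), on(a,d)}

== RESULT ==
["clear(g)", "holding(b)", "on(a,d)"]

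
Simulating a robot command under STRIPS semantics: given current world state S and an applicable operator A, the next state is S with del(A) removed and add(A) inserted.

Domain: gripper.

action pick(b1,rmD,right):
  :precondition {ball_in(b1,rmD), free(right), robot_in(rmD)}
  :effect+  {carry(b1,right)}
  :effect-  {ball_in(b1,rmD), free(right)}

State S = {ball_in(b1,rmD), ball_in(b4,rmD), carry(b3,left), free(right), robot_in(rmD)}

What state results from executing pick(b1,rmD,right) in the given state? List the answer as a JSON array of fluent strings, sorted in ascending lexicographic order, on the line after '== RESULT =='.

Compute (S \ del) ∪ add:
  pre ⊆ S: {ball_in(b1,rmD), free(right), robot_in(rmD)} ⊆ S  — applicable
  S \ del = {ball_in(b4,rmD), carry(b3,left), robot_in(rmD)}
  ∪ add   = {ball_in(b4,rmD), carry(b1,right), carry(b3,left), robot_in(rmD)}

== RESULT ==
["ball_in(b4,rmD)", "carry(b1,right)", "carry(b3,left)", "robot_in(rmD)"]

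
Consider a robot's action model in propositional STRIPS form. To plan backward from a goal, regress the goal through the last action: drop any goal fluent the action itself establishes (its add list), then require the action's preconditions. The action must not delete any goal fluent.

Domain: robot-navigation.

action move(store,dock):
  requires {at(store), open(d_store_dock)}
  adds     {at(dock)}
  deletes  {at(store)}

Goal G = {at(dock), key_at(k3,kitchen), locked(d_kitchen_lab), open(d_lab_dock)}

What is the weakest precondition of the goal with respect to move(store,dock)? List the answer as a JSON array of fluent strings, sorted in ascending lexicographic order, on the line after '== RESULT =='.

Regress:
  G ∩ del = {}  (empty — regression defined)
  G \ add = {at(dock), key_at(k3,kitchen), locked(d_kitchen_lab), open(d_lab_dock)} \ {at(dock)} = {key_at(k3,kitchen), locked(d_kitchen_lab), open(d_lab_dock)}
  ∪ pre   = {key_at(k3,kitchen), locked(d_kitchen_lab), open(d_lab_dock)} ∪ {at(store), open(d_store_dock)}
          = {at(store), key_at(k3,kitchen), locked(d_kitchen_lab), open(d_lab_dock), open(d_store_dock)}

== RESULT ==
["at(store)", "key_at(k3,kitchen)", "locked(d_kitchen_lab)", "open(d_lab_dock)", "open(d_store_dock)"]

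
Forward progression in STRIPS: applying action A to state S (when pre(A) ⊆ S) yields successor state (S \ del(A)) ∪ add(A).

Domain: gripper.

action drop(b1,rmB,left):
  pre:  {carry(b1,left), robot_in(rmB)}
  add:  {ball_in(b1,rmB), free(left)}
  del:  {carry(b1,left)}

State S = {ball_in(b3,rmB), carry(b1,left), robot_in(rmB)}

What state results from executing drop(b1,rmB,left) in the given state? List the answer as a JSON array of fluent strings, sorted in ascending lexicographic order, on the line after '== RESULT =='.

Compute (S \ del) ∪ add:
  pre ⊆ S: {carry(b1,left), robot_in(rmB)} ⊆ S  — applicable
  S \ del = {ball_in(b3,rmB), robot_in(rmB)}
  ∪ add   = {ball_in(b1,rmB), ball_in(b3,rmB), free(left), robot_in(rmB)}

== RESULT ==
["ball_in(b1,rmB)", "ball_in(b3,rmB)", "free(left)", "robot_in(rmB)"]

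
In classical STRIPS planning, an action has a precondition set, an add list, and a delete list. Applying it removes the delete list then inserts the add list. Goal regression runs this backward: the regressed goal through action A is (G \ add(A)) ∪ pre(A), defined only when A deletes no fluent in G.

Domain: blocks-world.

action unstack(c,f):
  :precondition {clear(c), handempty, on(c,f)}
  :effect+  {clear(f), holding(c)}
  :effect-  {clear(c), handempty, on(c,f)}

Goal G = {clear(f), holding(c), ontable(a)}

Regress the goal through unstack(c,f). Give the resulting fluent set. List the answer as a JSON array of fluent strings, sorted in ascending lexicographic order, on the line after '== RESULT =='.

Compute (G \ add) ∪ pre:
  G ∩ del = {}  (empty — regression defined)
  G \ add = {clear(f), holding(c), ontable(a)} \ {clear(f), holding(c)} = {ontable(a)}
  ∪ pre   = {ontable(a)} ∪ {clear(c), handempty, on(c,f)}
          = {clear(c), handempty, on(c,f), ontable(a)}

== RESULT ==
["clear(c)", "handempty", "on(c,f)", "ontable(a)"]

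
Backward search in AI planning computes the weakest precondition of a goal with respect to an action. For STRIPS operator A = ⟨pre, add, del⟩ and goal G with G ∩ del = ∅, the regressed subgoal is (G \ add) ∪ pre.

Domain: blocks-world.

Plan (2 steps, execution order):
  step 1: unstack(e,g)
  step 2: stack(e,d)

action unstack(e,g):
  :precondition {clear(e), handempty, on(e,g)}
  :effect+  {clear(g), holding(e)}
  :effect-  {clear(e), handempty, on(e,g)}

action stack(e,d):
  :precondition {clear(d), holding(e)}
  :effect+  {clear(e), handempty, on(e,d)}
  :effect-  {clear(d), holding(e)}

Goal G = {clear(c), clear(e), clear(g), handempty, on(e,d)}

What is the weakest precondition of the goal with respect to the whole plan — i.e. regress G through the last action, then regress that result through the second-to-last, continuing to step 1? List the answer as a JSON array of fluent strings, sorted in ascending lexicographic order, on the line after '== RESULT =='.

Regress step by step:
  through step 2 (stack(e,d)): drop {clear(e), handempty, on(e,d)}, keep {clear(c), clear(g)}, require {clear(d), holding(e)}
    → {clear(c), clear(d), clear(g), holding(e)}
  through step 1 (unstack(e,g)): drop {clear(g), holding(e)}, keep {clear(c), clear(d)}, require {clear(e), handempty, on(e,g)}
    → {clear(c), clear(d), clear(e), handempty, on(e,g)}

== RESULT ==
["clear(c)", "clear(d)", "clear(e)", "handempty", "on(e,g)"]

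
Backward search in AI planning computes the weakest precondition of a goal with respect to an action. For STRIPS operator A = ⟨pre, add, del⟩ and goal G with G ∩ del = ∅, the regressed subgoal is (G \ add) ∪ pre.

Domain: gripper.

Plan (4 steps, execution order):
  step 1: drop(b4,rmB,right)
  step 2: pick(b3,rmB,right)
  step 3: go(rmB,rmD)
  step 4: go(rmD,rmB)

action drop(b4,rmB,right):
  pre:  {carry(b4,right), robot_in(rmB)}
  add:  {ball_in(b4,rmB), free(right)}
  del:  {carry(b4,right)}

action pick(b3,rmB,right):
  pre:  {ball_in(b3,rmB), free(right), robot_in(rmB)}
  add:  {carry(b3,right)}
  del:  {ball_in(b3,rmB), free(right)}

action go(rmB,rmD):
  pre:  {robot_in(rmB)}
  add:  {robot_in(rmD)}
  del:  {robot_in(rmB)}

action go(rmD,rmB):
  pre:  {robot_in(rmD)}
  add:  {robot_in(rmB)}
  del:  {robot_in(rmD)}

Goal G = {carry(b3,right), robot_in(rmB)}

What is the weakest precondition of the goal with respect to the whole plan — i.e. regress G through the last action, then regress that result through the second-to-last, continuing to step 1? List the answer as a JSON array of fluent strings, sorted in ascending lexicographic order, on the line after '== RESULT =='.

Regress step by step:
  through step 4 (go(rmD,rmB)): drop {robot_in(rmB)}, keep {carry(b3,right)}, require {robot_in(rmD)}
    → {carry(b3,right), robot_in(rmD)}
  through step 3 (go(rmB,rmD)): drop {robot_in(rmD)}, keep {carry(b3,right)}, require {robot_in(rmB)}
    → {carry(b3,right), robot_in(rmB)}
  through step 2 (pick(b3,rmB,right)): drop {carry(b3,right)}, keep {robot_in(rmB)}, require {ball_in(b3,rmB), free(right), robot_in(rmB)}
    → {ball_in(b3,rmB), free(right), robot_in(rmB)}
  through step 1 (drop(b4,rmB,right)): drop {free(right)}, keep {ball_in(b3,rmB), robot_in(rmB)}, require {carry(b4,right), robot_in(rmB)}
    → {ball_in(b3,rmB), carry(b4,right), robot_in(rmB)}

== RESULT ==
["ball_in(b3,rmB)", "carry(b4,right)", "robot_in(rmB)"]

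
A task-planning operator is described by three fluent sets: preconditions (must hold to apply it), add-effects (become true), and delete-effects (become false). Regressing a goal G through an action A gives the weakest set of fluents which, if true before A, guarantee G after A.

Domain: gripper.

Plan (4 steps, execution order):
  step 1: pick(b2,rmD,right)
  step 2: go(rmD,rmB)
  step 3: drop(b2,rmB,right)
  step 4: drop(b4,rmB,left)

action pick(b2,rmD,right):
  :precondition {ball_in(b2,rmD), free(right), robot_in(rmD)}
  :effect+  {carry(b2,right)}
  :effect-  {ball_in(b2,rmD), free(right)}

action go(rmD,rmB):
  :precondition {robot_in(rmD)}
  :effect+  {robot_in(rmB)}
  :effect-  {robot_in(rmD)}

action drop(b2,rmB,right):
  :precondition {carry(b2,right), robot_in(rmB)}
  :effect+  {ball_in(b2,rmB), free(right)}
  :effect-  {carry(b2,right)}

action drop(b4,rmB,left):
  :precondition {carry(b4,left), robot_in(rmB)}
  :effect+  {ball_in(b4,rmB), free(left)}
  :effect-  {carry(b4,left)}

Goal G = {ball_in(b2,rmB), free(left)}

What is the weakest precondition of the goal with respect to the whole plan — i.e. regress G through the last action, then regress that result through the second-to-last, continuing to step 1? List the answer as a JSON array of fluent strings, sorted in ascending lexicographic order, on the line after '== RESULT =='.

Regress step by step:
  through step 4 (drop(b4,rmB,left)): drop {free(left)}, keep {ball_in(b2,rmB)}, require {carry(b4,left), robot_in(rmB)}
    → {ball_in(b2,rmB), carry(b4,left), robot_in(rmB)}
  through step 3 (drop(b2,rmB,right)): drop {ball_in(b2,rmB)}, keep {carry(b4,left), robot_in(rmB)}, require {carry(b2,right), robot_in(rmB)}
    → {carry(b2,right), carry(b4,left), robot_in(rmB)}
  through step 2 (go(rmD,rmB)): drop {robot_in(rmB)}, keep {carry(b2,right), carry(b4,left)}, require {robot_in(rmD)}
    → {carry(b2,right), carry(b4,left), robot_in(rmD)}
  through step 1 (pick(b2,rmD,right)): drop {carry(b2,right)}, keep {carry(b4,left), robot_in(rmD)}, require {ball_in(b2,rmD), free(right), robot_in(rmD)}
    → {ball_in(b2,rmD), carry(b4,left), free(right), robot_in(rmD)}

== RESULT ==
["ball_in(b2,rmD)", "carry(b4,left)", "free(right)", "robot_in(rmD)"]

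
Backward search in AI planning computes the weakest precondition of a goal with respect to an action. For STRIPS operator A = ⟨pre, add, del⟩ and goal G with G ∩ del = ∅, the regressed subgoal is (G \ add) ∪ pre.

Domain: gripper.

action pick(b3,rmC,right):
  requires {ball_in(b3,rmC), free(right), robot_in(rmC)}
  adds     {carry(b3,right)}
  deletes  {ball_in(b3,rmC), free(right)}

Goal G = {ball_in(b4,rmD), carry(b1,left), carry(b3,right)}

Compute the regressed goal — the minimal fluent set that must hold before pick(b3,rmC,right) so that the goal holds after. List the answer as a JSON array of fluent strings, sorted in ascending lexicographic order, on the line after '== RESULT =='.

Regress:
  G ∩ del = {}  (empty — regression defined)
  G \ add = {ball_in(b4,rmD), carry(b1,left), carry(b3,right)} \ {carry(b3,right)} = {ball_in(b4,rmD), carry(b1,left)}
  ∪ pre   = {ball_in(b4,rmD), carry(b1,left)} ∪ {ball_in(b3,rmC), free(right), robot_in(rmC)}
          = {ball_in(b3,rmC), ball_in(b4,rmD), carry(b1,left), free(right), robot_in(rmC)}

== RESULT ==
["ball_in(b3,rmC)", "ball_in(b4,rmD)", "carry(b1,left)", "free(right)", "robot_in(rmC)"]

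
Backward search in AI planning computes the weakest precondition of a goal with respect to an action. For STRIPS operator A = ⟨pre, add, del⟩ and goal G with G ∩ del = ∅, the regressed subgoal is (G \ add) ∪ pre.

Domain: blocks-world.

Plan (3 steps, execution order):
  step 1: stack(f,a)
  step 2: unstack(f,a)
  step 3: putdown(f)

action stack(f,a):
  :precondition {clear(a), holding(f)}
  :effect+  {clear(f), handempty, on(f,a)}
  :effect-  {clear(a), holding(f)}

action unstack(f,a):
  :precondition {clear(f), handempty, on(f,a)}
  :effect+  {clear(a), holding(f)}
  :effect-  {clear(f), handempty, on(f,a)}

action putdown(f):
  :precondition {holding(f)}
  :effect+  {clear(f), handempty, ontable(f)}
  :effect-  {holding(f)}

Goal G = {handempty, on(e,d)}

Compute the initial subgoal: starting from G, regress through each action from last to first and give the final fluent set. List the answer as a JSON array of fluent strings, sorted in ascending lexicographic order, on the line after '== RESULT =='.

Regress step by step:
  through step 3 (putdown(f)): drop {handempty}, keep {on(e,d)}, require {holding(f)}
    → {holding(f), on(e,d)}
  through step 2 (unstack(f,a)): drop {holding(f)}, keep {on(e,d)}, require {clear(f), handempty, on(f,a)}
    → {clear(f), handempty, on(e,d), on(f,a)}
  through step 1 (stack(f,a)): drop {clear(f), handempty, on(f,a)}, keep {on(e,d)}, require {clear(a), holding(f)}
    → {clear(a), holding(f), on(e,d)}

== RESULT ==
["clear(a)", "holding(f)", "on(e,d)"]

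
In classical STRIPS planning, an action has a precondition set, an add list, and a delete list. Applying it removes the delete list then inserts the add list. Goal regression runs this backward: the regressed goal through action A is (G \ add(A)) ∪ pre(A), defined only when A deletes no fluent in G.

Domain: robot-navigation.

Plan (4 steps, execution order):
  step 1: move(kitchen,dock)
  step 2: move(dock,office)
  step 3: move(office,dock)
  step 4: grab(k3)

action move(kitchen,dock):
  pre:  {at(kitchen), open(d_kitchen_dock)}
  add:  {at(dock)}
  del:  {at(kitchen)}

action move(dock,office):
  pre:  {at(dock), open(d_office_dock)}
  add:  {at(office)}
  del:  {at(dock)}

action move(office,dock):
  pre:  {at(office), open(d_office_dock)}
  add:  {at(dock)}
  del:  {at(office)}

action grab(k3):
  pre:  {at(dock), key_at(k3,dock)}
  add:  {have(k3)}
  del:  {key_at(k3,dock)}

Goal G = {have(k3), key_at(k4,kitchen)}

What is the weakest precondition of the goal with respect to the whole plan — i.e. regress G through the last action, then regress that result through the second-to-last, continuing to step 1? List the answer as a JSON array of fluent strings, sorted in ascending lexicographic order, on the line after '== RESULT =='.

Work backward from the goal:
  through step 4 (grab(k3)): drop {have(k3)}, keep {key_at(k4,kitchen)}, require {at(dock), key_at(k3,dock)}
    → {at(dock), key_at(k3,dock), key_at(k4,kitchen)}
  through step 3 (move(office,dock)): drop {at(dock)}, keep {key_at(k3,dock), key_at(k4,kitchen)}, require {at(office), open(d_office_dock)}
    → {at(office), key_at(k3,dock), key_at(k4,kitchen), open(d_office_dock)}
  through step 2 (move(dock,office)): drop {at(office)}, keep {key_at(k3,dock), key_at(k4,kitchen), open(d_office_dock)}, require {at(dock), open(d_office_dock)}
    → {at(dock), key_at(k3,dock), key_at(k4,kitchen), open(d_office_dock)}
  through step 1 (move(kitchen,dock)): drop {at(dock)}, keep {key_at(k3,dock), key_at(k4,kitchen), open(d_office_dock)}, require {at(kitchen), open(d_kitchen_dock)}
    → {at(kitchen), key_at(k3,dock), key_at(k4,kitchen), open(d_kitchen_dock), open(d_office_dock)}

== RESULT ==
["at(kitchen)", "key_at(k3,dock)", "key_at(k4,kitchen)", "open(d_kitchen_dock)", "open(d_office_dock)"]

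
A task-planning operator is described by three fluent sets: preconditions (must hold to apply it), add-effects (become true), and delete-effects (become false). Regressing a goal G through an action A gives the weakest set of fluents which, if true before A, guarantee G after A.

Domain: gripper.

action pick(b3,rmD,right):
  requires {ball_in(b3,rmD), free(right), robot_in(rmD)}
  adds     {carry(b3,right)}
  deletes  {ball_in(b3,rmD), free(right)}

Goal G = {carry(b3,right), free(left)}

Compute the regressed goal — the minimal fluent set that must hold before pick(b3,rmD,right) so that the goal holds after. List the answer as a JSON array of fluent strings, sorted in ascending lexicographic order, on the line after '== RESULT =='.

Compute (G \ add) ∪ pre:
  G ∩ del = {}  (empty — regression defined)
  G \ add = {carry(b3,right), free(left)} \ {carry(b3,right)} = {free(left)}
  ∪ pre   = {free(left)} ∪ {ball_in(b3,rmD), free(right), robot_in(rmD)}
          = {ball_in(b3,rmD), free(left), free(right), robot_in(rmD)}

== RESULT ==
["ball_in(b3,rmD)", "free(left)", "free(right)", "robot_in(rmD)"]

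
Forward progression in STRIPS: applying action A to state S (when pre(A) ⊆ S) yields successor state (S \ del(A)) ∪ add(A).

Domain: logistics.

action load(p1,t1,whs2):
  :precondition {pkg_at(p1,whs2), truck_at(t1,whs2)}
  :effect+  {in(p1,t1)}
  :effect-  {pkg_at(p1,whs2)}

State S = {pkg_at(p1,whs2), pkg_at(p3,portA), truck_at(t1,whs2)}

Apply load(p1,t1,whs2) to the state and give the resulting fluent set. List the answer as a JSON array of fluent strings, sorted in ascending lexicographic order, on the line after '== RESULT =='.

Compute (S \ del) ∪ add:
  pre ⊆ S: {pkg_at(p1,whs2), truck_at(t1,whs2)} ⊆ S  — applicable
  S \ del = {pkg_at(p3,portA), truck_at(t1,whs2)}
  ∪ add   = {in(p1,t1), pkg_at(p3,portA), truck_at(t1,whs2)}

== RESULT ==
["in(p1,t1)", "pkg_at(p3,portA)", "truck_at(t1,whs2)"]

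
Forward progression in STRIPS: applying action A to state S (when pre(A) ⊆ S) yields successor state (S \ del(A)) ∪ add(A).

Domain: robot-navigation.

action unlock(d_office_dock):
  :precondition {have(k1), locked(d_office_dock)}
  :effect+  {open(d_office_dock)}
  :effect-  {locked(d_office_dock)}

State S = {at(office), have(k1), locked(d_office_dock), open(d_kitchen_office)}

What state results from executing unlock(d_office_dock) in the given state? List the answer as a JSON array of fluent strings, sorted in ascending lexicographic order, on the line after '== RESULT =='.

Compute (S \ del) ∪ add:
  pre ⊆ S: {have(k1), locked(d_office_dock)} ⊆ S  — applicable
  S \ del = {at(office), have(k1), open(d_kitchen_office)}
  ∪ add   = {at(office), have(k1), open(d_kitchen_office), open(d_office_dock)}

== RESULT ==
["at(office)", "have(k1)", "open(d_kitchen_office)", "open(d_office_dock)"]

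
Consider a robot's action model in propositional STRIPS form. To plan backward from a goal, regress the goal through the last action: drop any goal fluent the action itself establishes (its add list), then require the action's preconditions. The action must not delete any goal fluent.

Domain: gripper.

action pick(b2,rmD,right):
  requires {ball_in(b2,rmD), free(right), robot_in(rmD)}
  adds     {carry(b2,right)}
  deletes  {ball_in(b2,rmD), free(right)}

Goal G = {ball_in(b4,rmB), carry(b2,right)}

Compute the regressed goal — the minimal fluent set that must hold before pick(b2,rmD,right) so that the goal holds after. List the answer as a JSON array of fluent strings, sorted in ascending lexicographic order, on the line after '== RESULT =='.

Compute (G \ add) ∪ pre:
  G ∩ del = {}  (empty — regression defined)
  G \ add = {ball_in(b4,rmB), carry(b2,right)} \ {carry(b2,right)} = {ball_in(b4,rmB)}
  ∪ pre   = {ball_in(b4,rmB)} ∪ {ball_in(b2,rmD), free(right), robot_in(rmD)}
          = {ball_in(b2,rmD), ball_in(b4,rmB), free(right), robot_in(rmD)}

== RESULT ==
["ball_in(b2,rmD)", "ball_in(b4,rmB)", "free(right)", "robot_in(rmD)"]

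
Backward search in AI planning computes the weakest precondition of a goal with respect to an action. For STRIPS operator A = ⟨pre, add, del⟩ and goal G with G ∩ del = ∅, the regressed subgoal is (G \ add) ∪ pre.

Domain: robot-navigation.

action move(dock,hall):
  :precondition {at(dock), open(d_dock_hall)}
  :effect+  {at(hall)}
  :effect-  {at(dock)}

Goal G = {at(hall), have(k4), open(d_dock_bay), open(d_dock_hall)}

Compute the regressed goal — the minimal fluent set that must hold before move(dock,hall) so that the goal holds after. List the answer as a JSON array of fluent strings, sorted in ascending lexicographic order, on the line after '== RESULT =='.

Compute (G \ add) ∪ pre:
  G ∩ del = {}  (empty — regression defined)
  G \ add = {at(hall), have(k4), open(d_dock_bay), open(d_dock_hall)} \ {at(hall)} = {have(k4), open(d_dock_bay), open(d_dock_hall)}
  ∪ pre   = {have(k4), open(d_dock_bay), open(d_dock_hall)} ∪ {at(dock), open(d_dock_hall)}
          = {at(dock), have(k4), open(d_dock_bay), open(d_dock_hall)}

== RESULT ==
["at(dock)", "have(k4)", "open(d_dock_bay)", "open(d_dock_hall)"]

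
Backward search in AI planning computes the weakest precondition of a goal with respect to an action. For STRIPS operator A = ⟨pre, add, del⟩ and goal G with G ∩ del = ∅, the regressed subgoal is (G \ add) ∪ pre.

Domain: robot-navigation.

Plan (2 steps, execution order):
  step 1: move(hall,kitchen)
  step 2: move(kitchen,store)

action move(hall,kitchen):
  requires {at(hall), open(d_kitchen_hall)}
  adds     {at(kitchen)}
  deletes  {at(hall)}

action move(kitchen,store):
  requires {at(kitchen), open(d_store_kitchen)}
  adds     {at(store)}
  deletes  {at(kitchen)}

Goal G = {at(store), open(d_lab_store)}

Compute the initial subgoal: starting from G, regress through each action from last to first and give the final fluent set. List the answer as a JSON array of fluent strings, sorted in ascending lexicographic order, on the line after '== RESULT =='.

Work backward from the goal:
  through step 2 (move(kitchen,store)): drop {at(store)}, keep {open(d_lab_store)}, require {at(kitchen), open(d_store_kitchen)}
    → {at(kitchen), open(d_lab_store), open(d_store_kitchen)}
  through step 1 (move(hall,kitchen)): drop {at(kitchen)}, keep {open(d_lab_store), open(d_store_kitchen)}, require {at(hall), open(d_kitchen_hall)}
    → {at(hall), open(d_kitchen_hall), open(d_lab_store), open(d_store_kitchen)}

== RESULT ==
["at(hall)", "open(d_kitchen_hall)", "open(d_lab_store)", "open(d_store_kitchen)"]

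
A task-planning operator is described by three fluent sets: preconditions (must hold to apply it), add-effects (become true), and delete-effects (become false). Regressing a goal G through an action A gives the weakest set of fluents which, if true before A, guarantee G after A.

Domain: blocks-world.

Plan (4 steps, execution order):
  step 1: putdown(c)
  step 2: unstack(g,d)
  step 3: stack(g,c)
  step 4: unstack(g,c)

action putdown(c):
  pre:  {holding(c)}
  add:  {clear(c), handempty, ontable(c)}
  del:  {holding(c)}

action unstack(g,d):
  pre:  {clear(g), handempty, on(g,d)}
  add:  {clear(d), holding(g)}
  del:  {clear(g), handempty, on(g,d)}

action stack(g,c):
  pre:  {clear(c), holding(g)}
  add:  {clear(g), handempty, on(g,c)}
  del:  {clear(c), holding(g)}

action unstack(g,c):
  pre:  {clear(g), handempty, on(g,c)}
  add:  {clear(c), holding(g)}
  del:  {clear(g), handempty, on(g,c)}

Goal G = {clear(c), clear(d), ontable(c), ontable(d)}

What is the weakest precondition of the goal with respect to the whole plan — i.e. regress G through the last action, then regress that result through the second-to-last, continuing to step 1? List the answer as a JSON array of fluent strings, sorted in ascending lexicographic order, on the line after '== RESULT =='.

Regress step by step:
  through step 4 (unstack(g,c)): drop {clear(c)}, keep {clear(d), ontable(c), ontable(d)}, require {clear(g), handempty, on(g,c)}
    → {clear(d), clear(g), handempty, on(g,c), ontable(c), ontable(d)}
  through step 3 (stack(g,c)): drop {clear(g), handempty, on(g,c)}, keep {clear(d), ontable(c), ontable(d)}, require {clear(c), holding(g)}
    → {clear(c), clear(d), holding(g), ontable(c), ontable(d)}
  through step 2 (unstack(g,d)): drop {clear(d), holding(g)}, keep {clear(c), ontable(c), ontable(d)}, require {clear(g), handempty, on(g,d)}
    → {clear(c), clear(g), handempty, on(g,d), ontable(c), ontable(d)}
  through step 1 (putdown(c)): drop {clear(c), handempty, ontable(c)}, keep {clear(g), on(g,d), ontable(d)}, require {holding(c)}
    → {clear(g), holding(c), on(g,d), ontable(d)}

== RESULT ==
["clear(g)", "holding(c)", "on(g,d)", "ontable(d)"]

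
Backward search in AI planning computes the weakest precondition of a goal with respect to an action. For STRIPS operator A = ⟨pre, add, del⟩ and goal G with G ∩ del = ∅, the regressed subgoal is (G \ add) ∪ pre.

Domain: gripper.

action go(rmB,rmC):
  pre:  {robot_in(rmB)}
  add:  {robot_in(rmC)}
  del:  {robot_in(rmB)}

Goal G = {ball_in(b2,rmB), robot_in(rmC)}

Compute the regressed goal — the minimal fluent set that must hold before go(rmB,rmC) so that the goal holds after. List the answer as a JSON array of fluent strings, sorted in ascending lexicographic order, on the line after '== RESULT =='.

Compute (G \ add) ∪ pre:
  G ∩ del = {}  (empty — regression defined)
  G \ add = {ball_in(b2,rmB), robot_in(rmC)} \ {robot_in(rmC)} = {ball_in(b2,rmB)}
  ∪ pre   = {ball_in(b2,rmB)} ∪ {robot_in(rmB)}
          = {ball_in(b2,rmB), robot_in(rmB)}

== RESULT ==
["ball_in(b2,rmB)", "robot_in(rmB)"]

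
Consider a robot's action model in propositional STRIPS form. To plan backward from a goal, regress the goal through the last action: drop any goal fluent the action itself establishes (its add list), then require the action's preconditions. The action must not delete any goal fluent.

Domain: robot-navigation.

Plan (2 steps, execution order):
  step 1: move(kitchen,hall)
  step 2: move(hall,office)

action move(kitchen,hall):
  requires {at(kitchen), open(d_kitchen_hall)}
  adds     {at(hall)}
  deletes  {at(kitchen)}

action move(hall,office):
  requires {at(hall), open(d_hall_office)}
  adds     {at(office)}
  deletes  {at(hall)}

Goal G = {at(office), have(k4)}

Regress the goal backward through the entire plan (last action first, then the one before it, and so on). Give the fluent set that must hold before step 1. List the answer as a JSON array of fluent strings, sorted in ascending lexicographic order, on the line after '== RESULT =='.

Regress step by step:
  through step 2 (move(hall,office)): drop {at(office)}, keep {have(k4)}, require {at(hall), open(d_hall_office)}
    → {at(hall), have(k4), open(d_hall_office)}
  through step 1 (move(kitchen,hall)): drop {at(hall)}, keep {have(k4), open(d_hall_office)}, require {at(kitchen), open(d_kitchen_hall)}
    → {at(kitchen), have(k4), open(d_hall_office), open(d_kitchen_hall)}

== RESULT ==
["at(kitchen)", "have(k4)", "open(d_hall_office)", "open(d_kitchen_hall)"]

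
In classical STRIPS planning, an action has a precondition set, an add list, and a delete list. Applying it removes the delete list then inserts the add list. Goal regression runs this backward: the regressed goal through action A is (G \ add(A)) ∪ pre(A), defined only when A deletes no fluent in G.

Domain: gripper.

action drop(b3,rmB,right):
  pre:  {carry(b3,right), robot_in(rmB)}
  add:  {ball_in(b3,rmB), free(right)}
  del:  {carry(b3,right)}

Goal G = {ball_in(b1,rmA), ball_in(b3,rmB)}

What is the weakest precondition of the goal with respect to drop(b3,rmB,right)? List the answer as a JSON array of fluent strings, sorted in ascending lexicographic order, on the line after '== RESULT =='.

Regress:
  G ∩ del = {}  (empty — regression defined)
  G \ add = {ball_in(b1,rmA), ball_in(b3,rmB)} \ {ball_in(b3,rmB), free(right)} = {ball_in(b1,rmA)}
  ∪ pre   = {ball_in(b1,rmA)} ∪ {carry(b3,right), robot_in(rmB)}
          = {ball_in(b1,rmA), carry(b3,right), robot_in(rmB)}

== RESULT ==
["ball_in(b1,rmA)", "carry(b3,right)", "robot_in(rmB)"]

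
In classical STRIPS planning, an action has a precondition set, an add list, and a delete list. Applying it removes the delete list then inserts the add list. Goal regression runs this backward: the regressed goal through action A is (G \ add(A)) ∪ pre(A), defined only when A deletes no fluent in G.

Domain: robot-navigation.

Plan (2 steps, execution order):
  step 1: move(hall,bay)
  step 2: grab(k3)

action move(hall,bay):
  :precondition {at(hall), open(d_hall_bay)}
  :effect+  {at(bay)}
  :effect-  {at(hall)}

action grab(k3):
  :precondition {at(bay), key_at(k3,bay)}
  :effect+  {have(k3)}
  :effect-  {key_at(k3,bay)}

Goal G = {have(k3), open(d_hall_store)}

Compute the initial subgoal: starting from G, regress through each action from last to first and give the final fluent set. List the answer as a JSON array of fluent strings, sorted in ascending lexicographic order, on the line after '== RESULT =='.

Work backward from the goal:
  through step 2 (grab(k3)): drop {have(k3)}, keep {open(d_hall_store)}, require {at(bay), key_at(k3,bay)}
    → {at(bay), key_at(k3,bay), open(d_hall_store)}
  through step 1 (move(hall,bay)): drop {at(bay)}, keep {key_at(k3,bay), open(d_hall_store)}, require {at(hall), open(d_hall_bay)}
    → {at(hall), key_at(k3,bay), open(d_hall_bay), open(d_hall_store)}

== RESULT ==
["at(hall)", "key_at(k3,bay)", "open(d_hall_bay)", "open(d_hall_store)"]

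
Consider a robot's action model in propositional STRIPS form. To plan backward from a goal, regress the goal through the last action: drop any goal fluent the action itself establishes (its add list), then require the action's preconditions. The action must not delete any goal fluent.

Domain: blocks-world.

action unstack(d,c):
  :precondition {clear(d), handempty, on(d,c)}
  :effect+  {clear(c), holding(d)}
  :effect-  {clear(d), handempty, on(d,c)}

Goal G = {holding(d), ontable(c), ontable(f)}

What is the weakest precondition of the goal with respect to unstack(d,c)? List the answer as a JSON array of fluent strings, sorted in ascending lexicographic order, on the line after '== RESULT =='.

Compute (G \ add) ∪ pre:
  G ∩ del = {}  (empty — regression defined)
  G \ add = {holding(d), ontable(c), ontable(f)} \ {clear(c), holding(d)} = {ontable(c), ontable(f)}
  ∪ pre   = {ontable(c), ontable(f)} ∪ {clear(d), handempty, on(d,c)}
          = {clear(d), handempty, on(d,c), ontable(c), ontable(f)}

== RESULT ==
["clear(d)", "handempty", "on(d,c)", "ontable(c)", "ontable(f)"]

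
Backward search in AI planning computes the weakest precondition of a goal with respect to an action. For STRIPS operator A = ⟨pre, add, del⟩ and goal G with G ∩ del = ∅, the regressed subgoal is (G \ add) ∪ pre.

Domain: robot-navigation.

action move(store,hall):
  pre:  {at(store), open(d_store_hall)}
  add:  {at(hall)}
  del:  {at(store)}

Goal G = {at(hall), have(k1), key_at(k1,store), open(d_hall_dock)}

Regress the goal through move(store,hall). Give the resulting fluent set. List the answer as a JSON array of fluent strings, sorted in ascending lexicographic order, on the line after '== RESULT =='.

Regress:
  G ∩ del = {}  (empty — regression defined)
  G \ add = {at(hall), have(k1), key_at(k1,store), open(d_hall_dock)} \ {at(hall)} = {have(k1), key_at(k1,store), open(d_hall_dock)}
  ∪ pre   = {have(k1), key_at(k1,store), open(d_hall_dock)} ∪ {at(store), open(d_store_hall)}
          = {at(store), have(k1), key_at(k1,store), open(d_hall_dock), open(d_store_hall)}

== RESULT ==
["at(store)", "have(k1)", "key_at(k1,store)", "open(d_hall_dock)", "open(d_store_hall)"]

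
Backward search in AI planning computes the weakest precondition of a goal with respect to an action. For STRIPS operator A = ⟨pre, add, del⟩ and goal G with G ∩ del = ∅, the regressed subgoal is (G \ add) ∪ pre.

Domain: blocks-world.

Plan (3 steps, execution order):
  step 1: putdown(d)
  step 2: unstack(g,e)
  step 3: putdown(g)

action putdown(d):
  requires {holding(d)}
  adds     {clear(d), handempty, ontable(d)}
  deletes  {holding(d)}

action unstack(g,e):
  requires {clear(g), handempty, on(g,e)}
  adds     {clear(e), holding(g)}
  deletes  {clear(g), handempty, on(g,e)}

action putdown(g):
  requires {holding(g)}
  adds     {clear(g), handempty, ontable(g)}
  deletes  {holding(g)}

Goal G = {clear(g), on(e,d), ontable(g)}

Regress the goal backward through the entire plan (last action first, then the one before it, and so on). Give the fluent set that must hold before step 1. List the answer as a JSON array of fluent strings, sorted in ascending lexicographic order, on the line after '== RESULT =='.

Regress step by step:
  through step 3 (putdown(g)): drop {clear(g), ontable(g)}, keep {on(e,d)}, require {holding(g)}
    → {holding(g), on(e,d)}
  through step 2 (unstack(g,e)): drop {holding(g)}, keep {on(e,d)}, require {clear(g), handempty, on(g,e)}
    → {clear(g), handempty, on(e,d), on(g,e)}
  through step 1 (putdown(d)): drop {handempty}, keep {clear(g), on(e,d), on(g,e)}, require {holding(d)}
    → {clear(g), holding(d), on(e,d), on(g,e)}

== RESULT ==
["clear(g)", "holding(d)", "on(e,d)", "on(g,e)"]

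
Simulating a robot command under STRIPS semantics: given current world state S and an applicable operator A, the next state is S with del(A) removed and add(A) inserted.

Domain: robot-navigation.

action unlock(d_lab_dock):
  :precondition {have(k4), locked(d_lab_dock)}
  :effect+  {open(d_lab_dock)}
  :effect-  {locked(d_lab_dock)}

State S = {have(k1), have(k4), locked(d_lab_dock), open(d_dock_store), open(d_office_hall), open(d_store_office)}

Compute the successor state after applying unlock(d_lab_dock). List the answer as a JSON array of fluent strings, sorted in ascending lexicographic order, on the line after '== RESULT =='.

Compute (S \ del) ∪ add:
  pre ⊆ S: {have(k4), locked(d_lab_dock)} ⊆ S  — applicable
  S \ del = {have(k1), have(k4), open(d_dock_store), open(d_office_hall), open(d_store_office)}
  ∪ add   = {have(k1), have(k4), open(d_dock_store), open(d_lab_dock), open(d_office_hall), open(d_store_office)}

== RESULT ==
["have(k1)", "have(k4)", "open(d_dock_store)", "open(d_lab_dock)", "open(d_office_hall)", "open(d_store_office)"]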